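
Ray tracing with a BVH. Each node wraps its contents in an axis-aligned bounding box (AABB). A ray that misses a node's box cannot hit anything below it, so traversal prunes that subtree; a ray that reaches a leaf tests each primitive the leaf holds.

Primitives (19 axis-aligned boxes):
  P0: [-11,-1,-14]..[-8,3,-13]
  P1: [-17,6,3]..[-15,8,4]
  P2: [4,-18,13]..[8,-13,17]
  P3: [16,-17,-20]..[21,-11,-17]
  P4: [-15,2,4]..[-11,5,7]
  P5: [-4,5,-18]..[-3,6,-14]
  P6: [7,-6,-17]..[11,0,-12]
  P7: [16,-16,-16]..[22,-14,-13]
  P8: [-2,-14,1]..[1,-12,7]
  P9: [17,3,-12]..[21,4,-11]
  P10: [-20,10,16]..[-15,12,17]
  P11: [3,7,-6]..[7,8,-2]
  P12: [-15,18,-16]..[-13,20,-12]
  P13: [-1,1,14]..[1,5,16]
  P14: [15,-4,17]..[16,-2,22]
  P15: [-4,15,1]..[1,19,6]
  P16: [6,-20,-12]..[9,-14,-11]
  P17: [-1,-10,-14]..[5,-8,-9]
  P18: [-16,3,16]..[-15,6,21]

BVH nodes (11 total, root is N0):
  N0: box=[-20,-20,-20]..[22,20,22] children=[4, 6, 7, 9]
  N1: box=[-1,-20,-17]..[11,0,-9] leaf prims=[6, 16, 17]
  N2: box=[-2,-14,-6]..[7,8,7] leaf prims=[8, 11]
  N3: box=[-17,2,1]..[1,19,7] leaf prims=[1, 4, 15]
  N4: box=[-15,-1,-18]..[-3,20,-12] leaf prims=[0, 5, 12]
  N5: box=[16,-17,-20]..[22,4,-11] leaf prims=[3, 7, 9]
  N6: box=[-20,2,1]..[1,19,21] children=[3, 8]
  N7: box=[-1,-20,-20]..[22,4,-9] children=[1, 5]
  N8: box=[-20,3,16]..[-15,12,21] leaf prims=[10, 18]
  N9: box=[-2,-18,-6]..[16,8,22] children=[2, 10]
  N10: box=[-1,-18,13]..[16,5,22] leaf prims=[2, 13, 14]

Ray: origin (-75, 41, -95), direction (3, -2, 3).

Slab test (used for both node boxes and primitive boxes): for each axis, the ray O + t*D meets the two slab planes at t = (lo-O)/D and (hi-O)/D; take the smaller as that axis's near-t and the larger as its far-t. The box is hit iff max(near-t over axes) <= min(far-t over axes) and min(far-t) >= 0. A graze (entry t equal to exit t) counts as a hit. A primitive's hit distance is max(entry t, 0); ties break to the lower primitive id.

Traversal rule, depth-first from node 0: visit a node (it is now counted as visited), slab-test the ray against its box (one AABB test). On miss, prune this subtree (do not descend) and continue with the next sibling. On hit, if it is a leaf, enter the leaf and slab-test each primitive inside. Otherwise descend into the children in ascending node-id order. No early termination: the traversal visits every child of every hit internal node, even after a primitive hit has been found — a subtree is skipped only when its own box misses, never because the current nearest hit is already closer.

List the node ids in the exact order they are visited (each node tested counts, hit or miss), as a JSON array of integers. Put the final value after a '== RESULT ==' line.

Walk:
N0 x:[55/3,97/3] y:[21/2,61/2] z:[25,39] -> hit [25,61/2], descend [4, 6, 7, 9]
  N4 x:[20,24] y:[21/2,21] z:[77/3,83/3] -> miss, prune
  N6 x:[55/3,76/3] y:[11,39/2] z:[32,116/3] -> miss, prune
  N7 x:[74/3,97/3] y:[37/2,61/2] z:[25,86/3] -> hit [25,86/3], descend [1, 5]
    N1 x:[74/3,86/3] y:[41/2,61/2] z:[26,86/3] -> hit [26,86/3] leaf, test {P6(miss), P16@t=83/3, P17(miss)}
    N5 x:[91/3,97/3] y:[37/2,29] z:[25,28] -> miss, prune
  N9 x:[73/3,91/3] y:[33/2,59/2] z:[89/3,39] -> miss, prune

7 AABB tests over nodes [0, 4, 6, 7, 1, 5, 9]; 1 leaf entered; closest P16.

== RESULT ==
[0, 4, 6, 7, 1, 5, 9]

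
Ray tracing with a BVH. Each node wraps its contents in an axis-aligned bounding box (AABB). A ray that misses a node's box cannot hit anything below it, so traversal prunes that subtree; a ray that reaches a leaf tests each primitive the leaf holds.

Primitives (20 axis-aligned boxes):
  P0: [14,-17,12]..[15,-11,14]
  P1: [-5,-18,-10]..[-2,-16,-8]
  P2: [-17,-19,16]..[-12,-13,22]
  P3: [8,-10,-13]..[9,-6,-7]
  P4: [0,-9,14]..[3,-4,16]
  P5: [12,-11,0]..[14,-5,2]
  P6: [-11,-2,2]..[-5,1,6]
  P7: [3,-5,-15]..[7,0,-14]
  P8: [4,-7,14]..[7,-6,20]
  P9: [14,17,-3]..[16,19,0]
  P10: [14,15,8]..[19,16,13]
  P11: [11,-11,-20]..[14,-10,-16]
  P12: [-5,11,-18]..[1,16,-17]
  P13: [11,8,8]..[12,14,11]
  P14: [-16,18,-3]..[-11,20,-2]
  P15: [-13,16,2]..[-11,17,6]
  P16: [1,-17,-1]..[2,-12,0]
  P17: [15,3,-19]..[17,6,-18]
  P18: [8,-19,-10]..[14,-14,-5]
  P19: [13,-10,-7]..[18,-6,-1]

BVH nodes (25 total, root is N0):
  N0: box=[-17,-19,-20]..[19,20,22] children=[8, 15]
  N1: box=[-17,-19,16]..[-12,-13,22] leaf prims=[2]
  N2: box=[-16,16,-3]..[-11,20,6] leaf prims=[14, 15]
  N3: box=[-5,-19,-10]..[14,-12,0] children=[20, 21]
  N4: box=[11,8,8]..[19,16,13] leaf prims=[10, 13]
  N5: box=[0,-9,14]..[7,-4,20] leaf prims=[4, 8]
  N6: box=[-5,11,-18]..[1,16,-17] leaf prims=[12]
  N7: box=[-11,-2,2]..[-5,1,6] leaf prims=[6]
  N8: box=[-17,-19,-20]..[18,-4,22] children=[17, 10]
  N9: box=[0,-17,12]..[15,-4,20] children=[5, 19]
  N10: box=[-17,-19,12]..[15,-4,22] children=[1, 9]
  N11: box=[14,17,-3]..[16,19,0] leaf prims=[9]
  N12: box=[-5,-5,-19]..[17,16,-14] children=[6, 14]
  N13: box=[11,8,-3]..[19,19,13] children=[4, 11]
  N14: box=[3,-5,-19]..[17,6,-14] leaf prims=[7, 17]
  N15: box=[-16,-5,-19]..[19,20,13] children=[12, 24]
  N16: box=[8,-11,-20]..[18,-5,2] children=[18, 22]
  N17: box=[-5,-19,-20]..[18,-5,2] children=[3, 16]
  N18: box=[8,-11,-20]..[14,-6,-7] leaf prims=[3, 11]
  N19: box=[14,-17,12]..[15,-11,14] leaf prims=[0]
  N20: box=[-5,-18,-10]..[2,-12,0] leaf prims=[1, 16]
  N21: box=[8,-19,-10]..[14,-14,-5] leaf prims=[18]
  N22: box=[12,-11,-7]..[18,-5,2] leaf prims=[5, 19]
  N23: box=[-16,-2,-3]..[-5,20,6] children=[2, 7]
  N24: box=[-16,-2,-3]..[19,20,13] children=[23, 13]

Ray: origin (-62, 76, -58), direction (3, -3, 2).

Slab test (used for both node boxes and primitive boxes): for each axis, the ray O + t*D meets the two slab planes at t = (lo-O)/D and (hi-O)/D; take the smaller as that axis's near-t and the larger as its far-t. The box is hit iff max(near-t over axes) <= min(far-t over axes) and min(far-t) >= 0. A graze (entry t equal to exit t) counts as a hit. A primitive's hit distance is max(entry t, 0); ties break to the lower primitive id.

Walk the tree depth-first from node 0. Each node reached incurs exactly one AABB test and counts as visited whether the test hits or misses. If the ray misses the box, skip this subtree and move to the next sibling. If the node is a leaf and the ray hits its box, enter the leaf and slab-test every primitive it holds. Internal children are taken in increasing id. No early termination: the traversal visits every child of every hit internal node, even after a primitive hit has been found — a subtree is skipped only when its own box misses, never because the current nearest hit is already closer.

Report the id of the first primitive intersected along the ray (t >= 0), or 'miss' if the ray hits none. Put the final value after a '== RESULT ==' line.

Trace the traversal:
N0 x:[15,27] y:[56/3,95/3] z:[19,40] -> hit [19,27], descend [8, 15]
  N8 x:[15,80/3] y:[80/3,95/3] z:[19,40] -> hit [80/3,80/3], descend [10, 17]
    N10 x:[15,77/3] y:[80/3,95/3] z:[35,40] -> miss, prune
    N17 x:[19,80/3] y:[27,95/3] z:[19,30] -> miss, prune
  N15 x:[46/3,27] y:[56/3,27] z:[39/2,71/2] -> hit [39/2,27], descend [12, 24]
    N12 x:[19,79/3] y:[20,27] z:[39/2,22] -> hit [20,22], descend [6, 14]
      N6 x:[19,21] y:[20,65/3] z:[20,41/2] -> hit [20,41/2] leaf, test {P12@t=20}
      N14 x:[65/3,79/3] y:[70/3,27] z:[39/2,22] -> miss, prune
    N24 x:[46/3,27] y:[56/3,26] z:[55/2,71/2] -> miss, prune

order=[0, 8, 10, 17, 15, 12, 6, 14, 24]  |boxes|=9  |leaves|=1  hit=P12

== RESULT ==
12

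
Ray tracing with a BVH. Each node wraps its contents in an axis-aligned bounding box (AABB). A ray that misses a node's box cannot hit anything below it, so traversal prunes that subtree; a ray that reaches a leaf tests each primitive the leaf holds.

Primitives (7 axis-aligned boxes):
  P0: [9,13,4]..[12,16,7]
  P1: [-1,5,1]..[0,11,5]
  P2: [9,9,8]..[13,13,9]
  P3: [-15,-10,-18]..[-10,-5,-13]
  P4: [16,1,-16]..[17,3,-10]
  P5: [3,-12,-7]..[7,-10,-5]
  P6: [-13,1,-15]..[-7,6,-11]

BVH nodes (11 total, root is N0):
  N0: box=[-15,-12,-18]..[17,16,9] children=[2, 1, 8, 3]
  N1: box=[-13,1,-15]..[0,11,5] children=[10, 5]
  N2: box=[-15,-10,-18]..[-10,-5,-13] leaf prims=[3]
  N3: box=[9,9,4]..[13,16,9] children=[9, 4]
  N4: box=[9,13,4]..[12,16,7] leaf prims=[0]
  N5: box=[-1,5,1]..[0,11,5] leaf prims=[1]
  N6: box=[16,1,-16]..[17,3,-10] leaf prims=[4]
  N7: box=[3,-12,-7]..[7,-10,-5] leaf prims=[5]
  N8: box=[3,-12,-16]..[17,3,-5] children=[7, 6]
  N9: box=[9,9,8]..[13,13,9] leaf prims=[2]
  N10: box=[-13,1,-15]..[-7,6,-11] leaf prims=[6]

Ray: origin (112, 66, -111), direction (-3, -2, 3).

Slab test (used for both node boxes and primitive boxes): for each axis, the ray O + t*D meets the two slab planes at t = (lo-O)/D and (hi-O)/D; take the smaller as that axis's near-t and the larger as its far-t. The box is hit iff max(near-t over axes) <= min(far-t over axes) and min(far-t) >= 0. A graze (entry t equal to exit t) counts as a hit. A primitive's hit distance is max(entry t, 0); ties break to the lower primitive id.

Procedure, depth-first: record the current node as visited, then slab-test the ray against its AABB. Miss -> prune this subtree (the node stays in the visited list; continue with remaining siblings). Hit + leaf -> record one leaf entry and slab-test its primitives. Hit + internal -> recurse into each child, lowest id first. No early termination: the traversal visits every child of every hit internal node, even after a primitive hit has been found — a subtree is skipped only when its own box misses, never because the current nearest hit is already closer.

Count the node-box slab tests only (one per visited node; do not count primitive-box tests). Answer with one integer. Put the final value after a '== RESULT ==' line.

Trace the traversal:
N0 x:[95/3,127/3] y:[25,39] z:[31,40] -> hit [95/3,39], descend [1, 2, 3, 8]
  N1 x:[112/3,125/3] y:[55/2,65/2] z:[32,116/3] -> miss, prune
  N2 x:[122/3,127/3] y:[71/2,38] z:[31,98/3] -> miss, prune
  N3 x:[33,103/3] y:[25,57/2] z:[115/3,40] -> miss, prune
  N8 x:[95/3,109/3] y:[63/2,39] z:[95/3,106/3] -> hit [95/3,106/3], descend [6, 7]
    N6 x:[95/3,32] y:[63/2,65/2] z:[95/3,101/3] -> hit [95/3,32] leaf, test {P4@t=95/3}
    N7 x:[35,109/3] y:[38,39] z:[104/3,106/3] -> miss, prune

Visited [0, 1, 2, 3, 8, 6, 7]. Tests: 7 box, 1 leaf. Nearest: P4.

== RESULT ==
7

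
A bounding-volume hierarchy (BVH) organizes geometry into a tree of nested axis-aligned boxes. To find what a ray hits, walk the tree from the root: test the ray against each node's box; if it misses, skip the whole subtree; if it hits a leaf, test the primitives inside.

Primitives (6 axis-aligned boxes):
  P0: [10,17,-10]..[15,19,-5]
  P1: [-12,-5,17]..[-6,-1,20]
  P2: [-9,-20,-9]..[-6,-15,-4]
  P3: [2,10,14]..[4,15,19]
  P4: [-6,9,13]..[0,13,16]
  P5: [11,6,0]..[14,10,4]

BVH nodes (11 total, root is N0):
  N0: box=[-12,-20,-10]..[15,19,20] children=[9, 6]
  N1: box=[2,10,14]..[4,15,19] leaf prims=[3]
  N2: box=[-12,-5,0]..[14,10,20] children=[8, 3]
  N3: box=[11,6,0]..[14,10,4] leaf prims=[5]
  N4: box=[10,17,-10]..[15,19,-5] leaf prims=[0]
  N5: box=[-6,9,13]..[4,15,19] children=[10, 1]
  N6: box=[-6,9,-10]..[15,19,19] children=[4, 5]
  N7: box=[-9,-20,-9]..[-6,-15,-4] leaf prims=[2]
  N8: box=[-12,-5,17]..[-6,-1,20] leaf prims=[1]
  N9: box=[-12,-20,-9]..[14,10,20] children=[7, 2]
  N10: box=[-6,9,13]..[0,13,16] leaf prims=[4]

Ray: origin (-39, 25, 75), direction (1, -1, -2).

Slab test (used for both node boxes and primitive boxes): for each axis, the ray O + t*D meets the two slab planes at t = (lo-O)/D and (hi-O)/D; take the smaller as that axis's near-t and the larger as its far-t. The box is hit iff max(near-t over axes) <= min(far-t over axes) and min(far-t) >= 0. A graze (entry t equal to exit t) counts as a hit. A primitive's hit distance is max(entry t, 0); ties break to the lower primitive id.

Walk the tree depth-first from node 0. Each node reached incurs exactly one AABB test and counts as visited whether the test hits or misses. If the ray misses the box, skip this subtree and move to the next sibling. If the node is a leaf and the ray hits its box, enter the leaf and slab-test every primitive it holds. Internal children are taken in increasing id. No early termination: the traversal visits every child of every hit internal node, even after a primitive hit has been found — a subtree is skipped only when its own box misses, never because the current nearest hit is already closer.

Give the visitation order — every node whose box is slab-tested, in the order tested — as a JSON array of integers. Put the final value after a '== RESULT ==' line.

Traverse from the root:
N0 x:[27,54] y:[6,45] z:[55/2,85/2] -> hit [55/2,85/2], descend [6, 9]
  N6 x:[33,54] y:[6,16] z:[28,85/2] -> miss, prune
  N9 x:[27,53] y:[15,45] z:[55/2,42] -> hit [55/2,42], descend [2, 7]
    N2 x:[27,53] y:[15,30] z:[55/2,75/2] -> hit [55/2,30], descend [3, 8]
      N3 x:[50,53] y:[15,19] z:[71/2,75/2] -> miss, prune
      N8 x:[27,33] y:[26,30] z:[55/2,29] -> hit [55/2,29] leaf, test {P1@t=55/2}
    N7 x:[30,33] y:[40,45] z:[79/2,42] -> miss, prune

Visited [0, 6, 9, 2, 3, 8, 7]. Tests: 7 box, 1 leaf. Nearest: P1.

== RESULT ==
[0, 6, 9, 2, 3, 8, 7]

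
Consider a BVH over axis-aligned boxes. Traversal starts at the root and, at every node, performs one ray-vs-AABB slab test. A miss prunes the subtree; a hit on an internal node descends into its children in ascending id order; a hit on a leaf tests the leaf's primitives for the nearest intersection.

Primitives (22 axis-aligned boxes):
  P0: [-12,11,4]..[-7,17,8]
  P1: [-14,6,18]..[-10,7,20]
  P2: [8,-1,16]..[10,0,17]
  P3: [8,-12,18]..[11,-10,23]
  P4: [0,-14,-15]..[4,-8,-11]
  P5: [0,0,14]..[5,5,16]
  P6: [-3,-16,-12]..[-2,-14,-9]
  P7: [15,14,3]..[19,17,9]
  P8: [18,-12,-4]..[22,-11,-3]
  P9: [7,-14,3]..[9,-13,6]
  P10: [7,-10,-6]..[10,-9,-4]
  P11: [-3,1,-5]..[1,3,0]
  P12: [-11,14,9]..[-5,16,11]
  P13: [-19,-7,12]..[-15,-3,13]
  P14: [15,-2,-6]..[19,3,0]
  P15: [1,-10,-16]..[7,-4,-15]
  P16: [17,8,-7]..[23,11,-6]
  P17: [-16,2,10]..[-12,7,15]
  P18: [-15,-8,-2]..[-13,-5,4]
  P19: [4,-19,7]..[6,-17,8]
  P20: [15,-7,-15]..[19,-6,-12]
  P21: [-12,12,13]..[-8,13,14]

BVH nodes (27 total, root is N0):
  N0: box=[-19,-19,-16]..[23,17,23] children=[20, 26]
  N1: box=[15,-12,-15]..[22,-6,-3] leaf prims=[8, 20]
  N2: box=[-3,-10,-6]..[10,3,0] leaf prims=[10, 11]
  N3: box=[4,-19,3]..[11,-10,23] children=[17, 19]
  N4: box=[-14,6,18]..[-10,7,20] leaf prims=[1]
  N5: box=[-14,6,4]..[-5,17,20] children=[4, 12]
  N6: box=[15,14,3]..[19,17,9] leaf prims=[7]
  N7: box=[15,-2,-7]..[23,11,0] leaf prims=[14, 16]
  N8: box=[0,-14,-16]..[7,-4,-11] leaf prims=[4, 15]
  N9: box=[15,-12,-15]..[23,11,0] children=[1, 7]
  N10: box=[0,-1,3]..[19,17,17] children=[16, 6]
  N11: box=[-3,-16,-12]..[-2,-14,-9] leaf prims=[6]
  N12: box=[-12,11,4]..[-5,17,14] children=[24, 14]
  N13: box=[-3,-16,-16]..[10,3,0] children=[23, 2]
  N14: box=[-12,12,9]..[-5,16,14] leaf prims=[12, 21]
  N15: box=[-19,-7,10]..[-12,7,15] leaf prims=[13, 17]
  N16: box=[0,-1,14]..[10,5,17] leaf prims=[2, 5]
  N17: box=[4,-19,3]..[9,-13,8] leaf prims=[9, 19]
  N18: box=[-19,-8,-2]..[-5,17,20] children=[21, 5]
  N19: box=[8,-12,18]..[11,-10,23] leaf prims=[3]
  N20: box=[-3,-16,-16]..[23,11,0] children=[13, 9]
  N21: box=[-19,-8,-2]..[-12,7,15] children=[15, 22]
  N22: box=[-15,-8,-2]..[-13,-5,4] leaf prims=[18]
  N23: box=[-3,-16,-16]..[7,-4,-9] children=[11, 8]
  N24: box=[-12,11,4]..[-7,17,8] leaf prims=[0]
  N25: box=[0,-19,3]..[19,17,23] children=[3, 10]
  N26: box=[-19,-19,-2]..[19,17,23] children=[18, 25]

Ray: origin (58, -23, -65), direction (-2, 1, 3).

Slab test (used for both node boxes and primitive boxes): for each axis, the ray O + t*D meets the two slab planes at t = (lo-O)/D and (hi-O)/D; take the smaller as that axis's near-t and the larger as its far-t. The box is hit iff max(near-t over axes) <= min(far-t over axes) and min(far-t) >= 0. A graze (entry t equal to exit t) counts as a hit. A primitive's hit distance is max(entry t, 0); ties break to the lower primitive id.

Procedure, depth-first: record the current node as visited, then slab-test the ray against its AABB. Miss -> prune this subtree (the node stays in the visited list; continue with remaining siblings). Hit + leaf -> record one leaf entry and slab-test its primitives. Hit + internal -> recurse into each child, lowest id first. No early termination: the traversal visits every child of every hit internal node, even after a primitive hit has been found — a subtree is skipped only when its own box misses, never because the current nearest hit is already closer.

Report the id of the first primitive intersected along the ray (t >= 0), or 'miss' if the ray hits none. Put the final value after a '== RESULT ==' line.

Traverse from the root:
N0 x:[35/2,77/2] y:[4,40] z:[49/3,88/3] -> hit [35/2,88/3], descend [20, 26]
  N20 x:[35/2,61/2] y:[7,34] z:[49/3,65/3] -> hit [35/2,65/3], descend [9, 13]
    N9 x:[35/2,43/2] y:[11,34] z:[50/3,65/3] -> hit [35/2,43/2], descend [1, 7]
      N1 x:[18,43/2] y:[11,17] z:[50/3,62/3] -> miss, prune
      N7 x:[35/2,43/2] y:[21,34] z:[58/3,65/3] -> hit [21,43/2] leaf, test {P14@t=21, P16(miss)}
    N13 x:[24,61/2] y:[7,26] z:[49/3,65/3] -> miss, prune
  N26 x:[39/2,77/2] y:[4,40] z:[21,88/3] -> hit [21,88/3], descend [18, 25]
    N18 x:[63/2,77/2] y:[15,40] z:[21,85/3] -> miss, prune
    N25 x:[39/2,29] y:[4,40] z:[68/3,88/3] -> hit [68/3,29], descend [3, 10]
      N3 x:[47/2,27] y:[4,13] z:[68/3,88/3] -> miss, prune
      N10 x:[39/2,29] y:[22,40] z:[68/3,82/3] -> hit [68/3,82/3], descend [6, 16]
        N6 x:[39/2,43/2] y:[37,40] z:[68/3,74/3] -> miss, prune
        N16 x:[24,29] y:[22,28] z:[79/3,82/3] -> hit [79/3,82/3] leaf, test {P2(miss), P5@t=53/2}

Visited [0, 20, 9, 1, 7, 13, 26, 18, 25, 3, 10, 6, 16]. Tests: 13 box, 2 leaf. Nearest: P14.

== RESULT ==
14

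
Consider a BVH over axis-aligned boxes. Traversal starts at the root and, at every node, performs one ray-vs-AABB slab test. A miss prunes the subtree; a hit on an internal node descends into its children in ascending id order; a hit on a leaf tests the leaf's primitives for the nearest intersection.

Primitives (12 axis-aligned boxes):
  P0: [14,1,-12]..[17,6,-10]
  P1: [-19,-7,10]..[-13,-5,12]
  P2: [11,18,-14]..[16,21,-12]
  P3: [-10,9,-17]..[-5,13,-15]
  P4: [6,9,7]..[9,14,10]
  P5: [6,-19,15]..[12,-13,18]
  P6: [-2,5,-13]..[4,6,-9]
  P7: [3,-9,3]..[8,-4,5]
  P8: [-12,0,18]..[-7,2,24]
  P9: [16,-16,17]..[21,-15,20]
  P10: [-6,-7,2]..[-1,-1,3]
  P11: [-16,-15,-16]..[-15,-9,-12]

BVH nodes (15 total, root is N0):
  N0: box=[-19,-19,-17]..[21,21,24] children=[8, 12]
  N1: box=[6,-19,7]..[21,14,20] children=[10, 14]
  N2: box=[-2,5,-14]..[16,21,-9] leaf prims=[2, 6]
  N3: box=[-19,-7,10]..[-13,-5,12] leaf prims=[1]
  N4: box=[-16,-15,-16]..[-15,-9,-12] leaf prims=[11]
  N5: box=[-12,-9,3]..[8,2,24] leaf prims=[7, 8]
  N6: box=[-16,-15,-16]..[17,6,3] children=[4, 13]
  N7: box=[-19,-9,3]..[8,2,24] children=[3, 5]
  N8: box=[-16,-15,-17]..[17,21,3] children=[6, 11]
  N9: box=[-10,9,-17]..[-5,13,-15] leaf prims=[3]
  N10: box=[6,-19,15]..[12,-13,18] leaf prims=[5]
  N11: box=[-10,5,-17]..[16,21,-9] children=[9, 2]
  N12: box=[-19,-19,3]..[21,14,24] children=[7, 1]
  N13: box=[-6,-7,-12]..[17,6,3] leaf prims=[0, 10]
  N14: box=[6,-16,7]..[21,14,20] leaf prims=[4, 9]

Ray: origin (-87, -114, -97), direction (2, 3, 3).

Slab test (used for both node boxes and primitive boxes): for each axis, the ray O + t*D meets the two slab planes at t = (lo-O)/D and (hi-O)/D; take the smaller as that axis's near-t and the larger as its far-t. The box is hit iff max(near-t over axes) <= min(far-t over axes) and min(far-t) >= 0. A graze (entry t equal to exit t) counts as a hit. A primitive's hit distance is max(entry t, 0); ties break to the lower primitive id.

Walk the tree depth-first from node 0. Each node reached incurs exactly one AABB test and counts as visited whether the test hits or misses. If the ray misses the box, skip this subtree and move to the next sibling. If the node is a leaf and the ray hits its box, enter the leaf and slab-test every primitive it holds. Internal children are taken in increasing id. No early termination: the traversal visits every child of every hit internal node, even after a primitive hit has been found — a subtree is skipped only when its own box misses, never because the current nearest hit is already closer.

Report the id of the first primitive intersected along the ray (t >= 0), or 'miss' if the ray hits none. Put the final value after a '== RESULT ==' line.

Walk:
N0 x:[34,54] y:[95/3,45] z:[80/3,121/3] -> hit [34,121/3], descend [8, 12]
  N8 x:[71/2,52] y:[33,45] z:[80/3,100/3] -> miss, prune
  N12 x:[34,54] y:[95/3,128/3] z:[100/3,121/3] -> hit [34,121/3], descend [1, 7]
    N1 x:[93/2,54] y:[95/3,128/3] z:[104/3,39] -> miss, prune
    N7 x:[34,95/2] y:[35,116/3] z:[100/3,121/3] -> hit [35,116/3], descend [3, 5]
      N3 x:[34,37] y:[107/3,109/3] z:[107/3,109/3] -> hit [107/3,109/3] leaf, test {P1@t=107/3}
      N5 x:[75/2,95/2] y:[35,116/3] z:[100/3,121/3] -> hit [75/2,116/3] leaf, test {P7(miss), P8@t=115/3}

7 AABB tests over nodes [0, 8, 12, 1, 7, 3, 5]; 2 leaves entered; closest P1.

== RESULT ==
1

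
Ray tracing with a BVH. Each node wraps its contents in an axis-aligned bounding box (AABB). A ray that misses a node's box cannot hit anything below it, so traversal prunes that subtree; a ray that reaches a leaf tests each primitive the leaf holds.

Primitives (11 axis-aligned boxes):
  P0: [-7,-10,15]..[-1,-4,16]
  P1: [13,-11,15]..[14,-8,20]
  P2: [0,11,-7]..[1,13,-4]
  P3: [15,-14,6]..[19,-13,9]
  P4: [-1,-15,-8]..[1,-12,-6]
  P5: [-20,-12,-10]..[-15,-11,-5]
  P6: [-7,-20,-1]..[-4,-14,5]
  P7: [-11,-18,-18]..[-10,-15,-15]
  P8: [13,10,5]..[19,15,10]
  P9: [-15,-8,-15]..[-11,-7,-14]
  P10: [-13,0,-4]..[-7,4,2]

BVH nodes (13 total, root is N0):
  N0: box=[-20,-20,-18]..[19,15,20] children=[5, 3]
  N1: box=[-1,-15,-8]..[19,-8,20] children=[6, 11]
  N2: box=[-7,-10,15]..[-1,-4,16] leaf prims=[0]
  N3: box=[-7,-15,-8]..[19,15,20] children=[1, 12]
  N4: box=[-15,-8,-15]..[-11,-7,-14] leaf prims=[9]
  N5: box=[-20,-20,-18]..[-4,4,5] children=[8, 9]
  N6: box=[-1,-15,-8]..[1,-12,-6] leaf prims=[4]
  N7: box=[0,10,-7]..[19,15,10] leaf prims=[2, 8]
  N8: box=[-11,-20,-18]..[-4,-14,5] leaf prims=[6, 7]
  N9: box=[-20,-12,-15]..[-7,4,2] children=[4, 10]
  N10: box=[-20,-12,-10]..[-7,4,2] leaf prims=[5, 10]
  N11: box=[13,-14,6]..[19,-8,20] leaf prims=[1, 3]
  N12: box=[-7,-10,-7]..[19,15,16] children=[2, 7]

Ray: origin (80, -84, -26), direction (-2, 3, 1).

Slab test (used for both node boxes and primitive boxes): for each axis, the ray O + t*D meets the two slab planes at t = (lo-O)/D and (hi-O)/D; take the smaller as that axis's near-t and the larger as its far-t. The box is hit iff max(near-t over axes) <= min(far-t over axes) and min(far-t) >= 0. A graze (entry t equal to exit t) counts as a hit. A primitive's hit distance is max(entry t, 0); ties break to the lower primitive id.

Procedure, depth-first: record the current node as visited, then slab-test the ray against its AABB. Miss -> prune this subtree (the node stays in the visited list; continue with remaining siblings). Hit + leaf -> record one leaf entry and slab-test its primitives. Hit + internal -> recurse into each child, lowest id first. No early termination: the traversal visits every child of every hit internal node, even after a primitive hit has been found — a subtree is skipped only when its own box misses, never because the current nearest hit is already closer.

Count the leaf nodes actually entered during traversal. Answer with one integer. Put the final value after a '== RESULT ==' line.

Walk:
N0 x:[61/2,50] y:[64/3,33] z:[8,46] -> hit [61/2,33], descend [3, 5]
  N3 x:[61/2,87/2] y:[23,33] z:[18,46] -> hit [61/2,33], descend [1, 12]
    N1 x:[61/2,81/2] y:[23,76/3] z:[18,46] -> miss, prune
    N12 x:[61/2,87/2] y:[74/3,33] z:[19,42] -> hit [61/2,33], descend [2, 7]
      N2 x:[81/2,87/2] y:[74/3,80/3] z:[41,42] -> miss, prune
      N7 x:[61/2,40] y:[94/3,33] z:[19,36] -> hit [94/3,33] leaf, test {P2(miss), P8@t=94/3}
  N5 x:[42,50] y:[64/3,88/3] z:[8,31] -> miss, prune

Summary -> nodes [0, 3, 1, 12, 2, 7, 5]; box-tests=7; leaf-entries=1; first=P8

== RESULT ==
1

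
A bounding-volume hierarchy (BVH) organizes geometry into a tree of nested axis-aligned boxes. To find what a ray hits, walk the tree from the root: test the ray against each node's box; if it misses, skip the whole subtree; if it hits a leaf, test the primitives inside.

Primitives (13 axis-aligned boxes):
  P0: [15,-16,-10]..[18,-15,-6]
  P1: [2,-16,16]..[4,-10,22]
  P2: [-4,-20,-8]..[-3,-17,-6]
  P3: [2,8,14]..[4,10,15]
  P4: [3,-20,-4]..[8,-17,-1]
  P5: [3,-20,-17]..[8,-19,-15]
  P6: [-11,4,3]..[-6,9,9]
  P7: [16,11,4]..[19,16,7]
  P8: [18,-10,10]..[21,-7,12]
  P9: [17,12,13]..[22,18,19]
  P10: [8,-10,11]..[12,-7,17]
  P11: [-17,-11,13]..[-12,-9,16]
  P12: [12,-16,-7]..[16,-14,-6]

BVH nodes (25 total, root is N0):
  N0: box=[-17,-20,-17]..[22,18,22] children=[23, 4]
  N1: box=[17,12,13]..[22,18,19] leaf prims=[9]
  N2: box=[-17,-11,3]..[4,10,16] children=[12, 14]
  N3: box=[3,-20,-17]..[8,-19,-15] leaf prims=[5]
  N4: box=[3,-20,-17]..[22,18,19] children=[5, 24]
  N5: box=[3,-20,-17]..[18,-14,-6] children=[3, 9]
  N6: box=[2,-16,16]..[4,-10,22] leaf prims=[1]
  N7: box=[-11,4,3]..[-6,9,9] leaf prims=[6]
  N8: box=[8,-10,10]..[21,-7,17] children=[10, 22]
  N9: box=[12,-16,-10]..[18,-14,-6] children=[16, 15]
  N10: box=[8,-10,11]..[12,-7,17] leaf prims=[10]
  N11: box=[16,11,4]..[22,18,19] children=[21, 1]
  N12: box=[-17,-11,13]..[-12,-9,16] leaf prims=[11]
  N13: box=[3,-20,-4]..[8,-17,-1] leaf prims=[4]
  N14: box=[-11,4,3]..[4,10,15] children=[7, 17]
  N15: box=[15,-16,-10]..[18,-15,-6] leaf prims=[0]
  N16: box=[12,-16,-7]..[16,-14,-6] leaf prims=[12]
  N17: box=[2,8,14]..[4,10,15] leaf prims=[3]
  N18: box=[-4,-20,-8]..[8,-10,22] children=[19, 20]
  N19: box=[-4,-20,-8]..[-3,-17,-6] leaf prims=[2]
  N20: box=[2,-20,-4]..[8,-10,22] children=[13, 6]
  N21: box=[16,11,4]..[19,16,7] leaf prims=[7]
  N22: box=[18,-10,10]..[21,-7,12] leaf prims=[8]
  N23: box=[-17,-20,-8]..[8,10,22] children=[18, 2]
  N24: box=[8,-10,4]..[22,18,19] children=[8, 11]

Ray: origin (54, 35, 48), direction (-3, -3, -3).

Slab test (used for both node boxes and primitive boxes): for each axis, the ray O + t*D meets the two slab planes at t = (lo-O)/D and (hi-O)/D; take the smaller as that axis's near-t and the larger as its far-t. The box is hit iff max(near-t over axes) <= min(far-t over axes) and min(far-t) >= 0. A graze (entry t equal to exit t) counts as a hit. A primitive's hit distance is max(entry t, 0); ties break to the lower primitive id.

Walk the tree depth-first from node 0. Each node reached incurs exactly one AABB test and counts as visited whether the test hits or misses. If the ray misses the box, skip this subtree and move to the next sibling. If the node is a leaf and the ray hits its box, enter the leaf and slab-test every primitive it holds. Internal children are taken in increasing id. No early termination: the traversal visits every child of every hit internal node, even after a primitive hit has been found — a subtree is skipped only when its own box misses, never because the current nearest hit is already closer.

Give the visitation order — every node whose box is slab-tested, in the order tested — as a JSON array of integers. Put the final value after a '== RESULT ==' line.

Walk:
N0 x:[32/3,71/3] y:[17/3,55/3] z:[26/3,65/3] -> hit [32/3,55/3], descend [4, 23]
  N4 x:[32/3,17] y:[17/3,55/3] z:[29/3,65/3] -> hit [32/3,17], descend [5, 24]
    N5 x:[12,17] y:[49/3,55/3] z:[18,65/3] -> miss, prune
    N24 x:[32/3,46/3] y:[17/3,15] z:[29/3,44/3] -> hit [32/3,44/3], descend [8, 11]
      N8 x:[11,46/3] y:[14,15] z:[31/3,38/3] -> miss, prune
      N11 x:[32/3,38/3] y:[17/3,8] z:[29/3,44/3] -> miss, prune
  N23 x:[46/3,71/3] y:[25/3,55/3] z:[26/3,56/3] -> hit [46/3,55/3], descend [2, 18]
    N2 x:[50/3,71/3] y:[25/3,46/3] z:[32/3,15] -> miss, prune
    N18 x:[46/3,58/3] y:[15,55/3] z:[26/3,56/3] -> hit [46/3,55/3], descend [19, 20]
      N19 x:[19,58/3] y:[52/3,55/3] z:[18,56/3] -> miss, prune
      N20 x:[46/3,52/3] y:[15,55/3] z:[26/3,52/3] -> hit [46/3,52/3], descend [6, 13]
        N6 x:[50/3,52/3] y:[15,17] z:[26/3,32/3] -> miss, prune
        N13 x:[46/3,17] y:[52/3,55/3] z:[49/3,52/3] -> miss, prune

order=[0, 4, 5, 24, 8, 11, 23, 2, 18, 19, 20, 6, 13]  |boxes|=13  |leaves|=0  hit=miss

== RESULT ==
[0, 4, 5, 24, 8, 11, 23, 2, 18, 19, 20, 6, 13]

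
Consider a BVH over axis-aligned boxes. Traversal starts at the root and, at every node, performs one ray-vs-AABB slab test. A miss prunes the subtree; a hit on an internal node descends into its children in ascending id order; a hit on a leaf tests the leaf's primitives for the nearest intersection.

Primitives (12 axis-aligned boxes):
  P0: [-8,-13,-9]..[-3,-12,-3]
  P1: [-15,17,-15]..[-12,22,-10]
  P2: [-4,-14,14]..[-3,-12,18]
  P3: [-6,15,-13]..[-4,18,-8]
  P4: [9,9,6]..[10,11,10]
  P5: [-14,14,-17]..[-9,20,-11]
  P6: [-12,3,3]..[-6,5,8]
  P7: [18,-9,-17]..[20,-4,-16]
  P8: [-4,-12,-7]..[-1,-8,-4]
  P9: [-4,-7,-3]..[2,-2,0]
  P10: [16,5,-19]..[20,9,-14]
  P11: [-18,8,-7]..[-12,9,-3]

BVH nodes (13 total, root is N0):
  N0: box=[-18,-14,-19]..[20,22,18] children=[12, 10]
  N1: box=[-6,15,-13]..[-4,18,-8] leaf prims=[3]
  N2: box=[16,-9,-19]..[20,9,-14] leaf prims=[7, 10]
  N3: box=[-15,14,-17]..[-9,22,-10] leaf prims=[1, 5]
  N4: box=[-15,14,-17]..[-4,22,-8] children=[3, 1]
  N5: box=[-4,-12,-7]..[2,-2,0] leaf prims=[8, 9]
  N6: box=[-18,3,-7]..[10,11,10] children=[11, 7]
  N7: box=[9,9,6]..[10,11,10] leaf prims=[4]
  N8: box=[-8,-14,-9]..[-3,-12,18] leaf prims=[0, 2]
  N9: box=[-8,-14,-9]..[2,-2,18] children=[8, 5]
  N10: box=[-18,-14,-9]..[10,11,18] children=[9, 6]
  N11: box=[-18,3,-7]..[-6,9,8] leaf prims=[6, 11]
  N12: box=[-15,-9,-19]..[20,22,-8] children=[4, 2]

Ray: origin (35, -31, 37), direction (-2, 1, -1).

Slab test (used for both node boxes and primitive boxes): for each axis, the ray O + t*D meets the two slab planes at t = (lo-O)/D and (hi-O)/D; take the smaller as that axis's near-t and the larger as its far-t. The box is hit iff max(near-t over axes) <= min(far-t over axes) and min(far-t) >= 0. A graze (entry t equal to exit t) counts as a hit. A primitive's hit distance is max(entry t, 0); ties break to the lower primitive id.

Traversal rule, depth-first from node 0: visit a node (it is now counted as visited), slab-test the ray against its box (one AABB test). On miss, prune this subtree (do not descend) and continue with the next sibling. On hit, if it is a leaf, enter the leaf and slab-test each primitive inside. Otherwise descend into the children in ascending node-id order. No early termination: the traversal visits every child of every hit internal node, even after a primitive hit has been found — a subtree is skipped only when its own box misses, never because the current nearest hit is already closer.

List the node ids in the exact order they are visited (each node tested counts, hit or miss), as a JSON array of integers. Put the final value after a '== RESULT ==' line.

Walk:
N0 x:[15/2,53/2] y:[17,53] z:[19,56] -> hit [19,53/2], descend [10, 12]
  N10 x:[25/2,53/2] y:[17,42] z:[19,46] -> hit [19,53/2], descend [6, 9]
    N6 x:[25/2,53/2] y:[34,42] z:[27,44] -> miss, prune
    N9 x:[33/2,43/2] y:[17,29] z:[19,46] -> hit [19,43/2], descend [5, 8]
      N5 x:[33/2,39/2] y:[19,29] z:[37,44] -> miss, prune
      N8 x:[19,43/2] y:[17,19] z:[19,46] -> hit [19,19] leaf, test {P0(miss), P2@t=19}
  N12 x:[15/2,25] y:[22,53] z:[45,56] -> miss, prune

Visited [0, 10, 6, 9, 5, 8, 12]. Tests: 7 box, 1 leaf. Nearest: P2.

== RESULT ==
[0, 10, 6, 9, 5, 8, 12]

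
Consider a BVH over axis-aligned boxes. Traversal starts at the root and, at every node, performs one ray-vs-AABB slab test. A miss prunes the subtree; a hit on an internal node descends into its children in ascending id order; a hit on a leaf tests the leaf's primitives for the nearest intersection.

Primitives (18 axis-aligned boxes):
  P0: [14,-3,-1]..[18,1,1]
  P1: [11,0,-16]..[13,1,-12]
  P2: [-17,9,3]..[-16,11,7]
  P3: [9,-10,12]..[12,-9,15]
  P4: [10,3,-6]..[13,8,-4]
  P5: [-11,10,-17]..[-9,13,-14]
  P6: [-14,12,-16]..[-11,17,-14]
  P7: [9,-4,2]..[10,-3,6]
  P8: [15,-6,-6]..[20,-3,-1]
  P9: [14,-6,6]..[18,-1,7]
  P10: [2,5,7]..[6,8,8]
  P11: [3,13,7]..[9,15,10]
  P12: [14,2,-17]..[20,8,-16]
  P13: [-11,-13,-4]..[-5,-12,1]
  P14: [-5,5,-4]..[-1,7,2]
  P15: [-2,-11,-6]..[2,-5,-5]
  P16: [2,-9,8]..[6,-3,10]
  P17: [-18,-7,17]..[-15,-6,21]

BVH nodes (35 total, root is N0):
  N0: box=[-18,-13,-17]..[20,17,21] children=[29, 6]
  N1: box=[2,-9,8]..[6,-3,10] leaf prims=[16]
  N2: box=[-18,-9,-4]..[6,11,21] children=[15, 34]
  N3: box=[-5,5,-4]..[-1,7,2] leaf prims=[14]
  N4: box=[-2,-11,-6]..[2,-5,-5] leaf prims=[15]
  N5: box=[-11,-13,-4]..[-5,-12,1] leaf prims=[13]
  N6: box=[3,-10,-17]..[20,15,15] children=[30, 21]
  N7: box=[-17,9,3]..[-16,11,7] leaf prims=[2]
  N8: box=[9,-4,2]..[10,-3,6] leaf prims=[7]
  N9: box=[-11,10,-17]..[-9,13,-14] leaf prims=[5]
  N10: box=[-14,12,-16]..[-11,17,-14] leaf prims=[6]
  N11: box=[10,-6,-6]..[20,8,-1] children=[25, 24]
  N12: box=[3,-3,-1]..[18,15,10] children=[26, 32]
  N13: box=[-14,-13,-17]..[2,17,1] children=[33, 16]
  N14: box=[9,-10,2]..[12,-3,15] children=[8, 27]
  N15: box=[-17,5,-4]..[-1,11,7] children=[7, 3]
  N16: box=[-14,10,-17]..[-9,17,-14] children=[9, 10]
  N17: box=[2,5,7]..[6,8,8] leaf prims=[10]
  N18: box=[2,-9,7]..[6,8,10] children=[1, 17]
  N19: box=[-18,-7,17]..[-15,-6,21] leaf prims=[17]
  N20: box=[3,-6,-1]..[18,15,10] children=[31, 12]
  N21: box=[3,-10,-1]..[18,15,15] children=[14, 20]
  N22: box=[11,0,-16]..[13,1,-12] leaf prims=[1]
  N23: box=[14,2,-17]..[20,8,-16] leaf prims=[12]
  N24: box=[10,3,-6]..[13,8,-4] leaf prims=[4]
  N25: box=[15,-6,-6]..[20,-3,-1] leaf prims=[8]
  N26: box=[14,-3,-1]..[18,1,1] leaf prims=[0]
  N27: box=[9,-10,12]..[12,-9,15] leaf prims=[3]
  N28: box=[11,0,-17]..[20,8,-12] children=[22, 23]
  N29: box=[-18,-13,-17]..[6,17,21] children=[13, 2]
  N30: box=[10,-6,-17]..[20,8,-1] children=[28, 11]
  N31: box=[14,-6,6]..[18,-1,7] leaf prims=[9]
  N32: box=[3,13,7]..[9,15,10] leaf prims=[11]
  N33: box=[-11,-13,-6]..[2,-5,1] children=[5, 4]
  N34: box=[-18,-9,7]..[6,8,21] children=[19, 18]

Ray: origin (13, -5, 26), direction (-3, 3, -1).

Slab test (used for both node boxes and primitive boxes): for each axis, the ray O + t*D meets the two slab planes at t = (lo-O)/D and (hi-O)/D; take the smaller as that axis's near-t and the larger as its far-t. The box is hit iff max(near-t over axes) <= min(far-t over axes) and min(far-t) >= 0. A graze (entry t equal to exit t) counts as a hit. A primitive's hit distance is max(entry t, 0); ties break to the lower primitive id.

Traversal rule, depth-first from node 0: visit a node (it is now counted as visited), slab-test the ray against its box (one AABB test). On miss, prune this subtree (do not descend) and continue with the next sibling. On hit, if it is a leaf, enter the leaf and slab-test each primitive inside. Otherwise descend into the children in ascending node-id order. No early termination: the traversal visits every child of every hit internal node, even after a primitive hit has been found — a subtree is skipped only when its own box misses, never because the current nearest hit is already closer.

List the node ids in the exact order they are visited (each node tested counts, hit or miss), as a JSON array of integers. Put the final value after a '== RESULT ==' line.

Traverse from the root:
N0 x:[-7/3,31/3] y:[-8/3,22/3] z:[5,43] -> hit [5,22/3], descend [6, 29]
  N6 x:[-7/3,10/3] y:[-5/3,20/3] z:[11,43] -> miss, prune
  N29 x:[7/3,31/3] y:[-8/3,22/3] z:[5,43] -> hit [5,22/3], descend [2, 13]
    N2 x:[7/3,31/3] y:[-4/3,16/3] z:[5,30] -> hit [5,16/3], descend [15, 34]
      N15 x:[14/3,10] y:[10/3,16/3] z:[19,30] -> miss, prune
      N34 x:[7/3,31/3] y:[-4/3,13/3] z:[5,19] -> miss, prune
    N13 x:[11/3,9] y:[-8/3,22/3] z:[25,43] -> miss, prune

Visited [0, 6, 29, 2, 15, 34, 13]. Tests: 7 box, 0 leaf. Nearest: miss.

== RESULT ==
[0, 6, 29, 2, 15, 34, 13]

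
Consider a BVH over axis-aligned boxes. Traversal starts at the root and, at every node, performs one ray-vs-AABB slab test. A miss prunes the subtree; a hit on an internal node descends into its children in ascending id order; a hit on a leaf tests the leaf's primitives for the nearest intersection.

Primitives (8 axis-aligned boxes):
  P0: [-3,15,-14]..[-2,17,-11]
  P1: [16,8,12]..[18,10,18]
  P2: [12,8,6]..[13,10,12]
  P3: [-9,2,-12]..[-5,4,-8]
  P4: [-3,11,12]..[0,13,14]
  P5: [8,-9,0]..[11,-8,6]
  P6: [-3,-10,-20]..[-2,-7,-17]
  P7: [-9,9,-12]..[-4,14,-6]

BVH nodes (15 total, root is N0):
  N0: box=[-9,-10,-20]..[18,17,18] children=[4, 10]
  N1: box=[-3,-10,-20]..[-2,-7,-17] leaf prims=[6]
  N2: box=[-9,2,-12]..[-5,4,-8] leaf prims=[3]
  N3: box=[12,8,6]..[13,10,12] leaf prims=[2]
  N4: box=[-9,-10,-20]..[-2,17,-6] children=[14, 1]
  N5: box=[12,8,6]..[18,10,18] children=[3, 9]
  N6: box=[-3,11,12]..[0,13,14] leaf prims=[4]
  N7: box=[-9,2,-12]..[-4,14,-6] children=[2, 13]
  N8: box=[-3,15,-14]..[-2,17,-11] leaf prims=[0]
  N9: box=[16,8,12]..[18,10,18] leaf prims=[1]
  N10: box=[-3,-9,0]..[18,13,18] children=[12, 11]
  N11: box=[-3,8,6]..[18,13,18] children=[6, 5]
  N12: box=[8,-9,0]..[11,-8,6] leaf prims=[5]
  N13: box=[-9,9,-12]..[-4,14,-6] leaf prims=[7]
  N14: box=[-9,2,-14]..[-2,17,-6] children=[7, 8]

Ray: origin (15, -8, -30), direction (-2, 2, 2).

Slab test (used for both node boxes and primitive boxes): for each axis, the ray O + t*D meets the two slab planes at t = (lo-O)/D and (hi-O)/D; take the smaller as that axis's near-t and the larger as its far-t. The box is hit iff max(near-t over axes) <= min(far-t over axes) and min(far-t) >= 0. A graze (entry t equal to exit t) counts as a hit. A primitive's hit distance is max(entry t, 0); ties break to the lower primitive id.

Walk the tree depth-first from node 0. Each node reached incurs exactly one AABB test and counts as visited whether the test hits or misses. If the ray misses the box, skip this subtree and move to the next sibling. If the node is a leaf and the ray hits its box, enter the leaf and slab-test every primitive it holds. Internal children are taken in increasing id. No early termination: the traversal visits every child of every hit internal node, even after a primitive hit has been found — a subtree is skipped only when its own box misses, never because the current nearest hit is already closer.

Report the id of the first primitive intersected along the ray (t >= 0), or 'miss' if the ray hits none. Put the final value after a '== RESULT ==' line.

Walk:
N0 x:[-3/2,12] y:[-1,25/2] z:[5,24] -> hit [5,12], descend [4, 10]
  N4 x:[17/2,12] y:[-1,25/2] z:[5,12] -> hit [17/2,12], descend [1, 14]
    N1 x:[17/2,9] y:[-1,1/2] z:[5,13/2] -> miss, prune
    N14 x:[17/2,12] y:[5,25/2] z:[8,12] -> hit [17/2,12], descend [7, 8]
      N7 x:[19/2,12] y:[5,11] z:[9,12] -> hit [19/2,11], descend [2, 13]
        N2 x:[10,12] y:[5,6] z:[9,11] -> miss, prune
        N13 x:[19/2,12] y:[17/2,11] z:[9,12] -> hit [19/2,11] leaf, test {P7@t=19/2}
      N8 x:[17/2,9] y:[23/2,25/2] z:[8,19/2] -> miss, prune
  N10 x:[-3/2,9] y:[-1/2,21/2] z:[15,24] -> miss, prune

9 AABB tests over nodes [0, 4, 1, 14, 7, 2, 13, 8, 10]; 1 leaf entered; closest P7.

== RESULT ==
7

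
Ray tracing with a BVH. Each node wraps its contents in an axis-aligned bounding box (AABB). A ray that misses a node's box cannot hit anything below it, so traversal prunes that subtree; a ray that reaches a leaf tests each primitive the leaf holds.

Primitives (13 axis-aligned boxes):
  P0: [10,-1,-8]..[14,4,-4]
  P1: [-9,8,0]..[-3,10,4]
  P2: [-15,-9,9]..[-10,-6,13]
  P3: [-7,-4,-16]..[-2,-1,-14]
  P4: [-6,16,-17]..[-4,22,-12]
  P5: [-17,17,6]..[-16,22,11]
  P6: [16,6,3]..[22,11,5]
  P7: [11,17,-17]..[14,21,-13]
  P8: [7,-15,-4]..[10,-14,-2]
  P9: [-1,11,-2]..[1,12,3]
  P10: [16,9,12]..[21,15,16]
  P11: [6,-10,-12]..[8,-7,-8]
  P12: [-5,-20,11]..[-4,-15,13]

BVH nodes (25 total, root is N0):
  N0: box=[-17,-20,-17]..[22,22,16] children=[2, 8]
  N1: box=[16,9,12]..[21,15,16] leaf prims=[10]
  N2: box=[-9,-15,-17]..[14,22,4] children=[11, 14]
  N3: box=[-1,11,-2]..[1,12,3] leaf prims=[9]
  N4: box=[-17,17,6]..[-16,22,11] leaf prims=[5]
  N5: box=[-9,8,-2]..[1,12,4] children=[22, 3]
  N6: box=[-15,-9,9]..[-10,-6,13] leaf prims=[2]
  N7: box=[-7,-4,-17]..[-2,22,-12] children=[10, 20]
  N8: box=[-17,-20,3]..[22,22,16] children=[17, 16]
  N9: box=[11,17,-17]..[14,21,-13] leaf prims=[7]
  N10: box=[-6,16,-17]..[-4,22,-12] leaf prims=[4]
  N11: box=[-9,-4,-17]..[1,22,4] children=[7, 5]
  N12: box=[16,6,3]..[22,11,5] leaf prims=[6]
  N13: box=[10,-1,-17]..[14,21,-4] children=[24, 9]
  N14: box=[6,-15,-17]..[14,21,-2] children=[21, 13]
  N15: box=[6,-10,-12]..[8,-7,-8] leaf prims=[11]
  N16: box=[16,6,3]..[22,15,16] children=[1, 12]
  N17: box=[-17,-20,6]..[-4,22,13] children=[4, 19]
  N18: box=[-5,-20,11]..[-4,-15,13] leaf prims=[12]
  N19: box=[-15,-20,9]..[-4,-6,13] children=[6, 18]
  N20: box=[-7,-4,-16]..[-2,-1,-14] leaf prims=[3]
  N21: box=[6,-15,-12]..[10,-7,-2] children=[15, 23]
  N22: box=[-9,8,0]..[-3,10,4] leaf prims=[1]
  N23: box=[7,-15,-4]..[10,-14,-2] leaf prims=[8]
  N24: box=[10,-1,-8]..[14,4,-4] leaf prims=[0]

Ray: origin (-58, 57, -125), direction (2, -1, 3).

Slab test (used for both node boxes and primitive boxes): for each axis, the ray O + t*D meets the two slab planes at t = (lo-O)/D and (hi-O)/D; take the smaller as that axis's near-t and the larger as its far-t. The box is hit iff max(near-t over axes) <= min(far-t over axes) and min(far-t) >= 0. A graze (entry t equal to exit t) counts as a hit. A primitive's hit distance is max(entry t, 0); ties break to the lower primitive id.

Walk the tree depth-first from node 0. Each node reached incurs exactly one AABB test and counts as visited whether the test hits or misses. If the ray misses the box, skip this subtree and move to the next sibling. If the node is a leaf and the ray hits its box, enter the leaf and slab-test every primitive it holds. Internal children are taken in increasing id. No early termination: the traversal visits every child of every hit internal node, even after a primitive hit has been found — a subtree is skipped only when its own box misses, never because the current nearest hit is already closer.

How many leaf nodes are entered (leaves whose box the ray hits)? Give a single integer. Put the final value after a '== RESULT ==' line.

Walk:
N0 x:[41/2,40] y:[35,77] z:[36,47] -> hit [36,40], descend [2, 8]
  N2 x:[49/2,36] y:[35,72] z:[36,43] -> hit [36,36], descend [11, 14]
    N11 x:[49/2,59/2] y:[35,61] z:[36,43] -> miss, prune
    N14 x:[32,36] y:[36,72] z:[36,41] -> hit [36,36], descend [13, 21]
      N13 x:[34,36] y:[36,58] z:[36,121/3] -> hit [36,36], descend [9, 24]
        N9 x:[69/2,36] y:[36,40] z:[36,112/3] -> hit [36,36] leaf, test {P7@t=36}
        N24 x:[34,36] y:[53,58] z:[39,121/3] -> miss, prune
      N21 x:[32,34] y:[64,72] z:[113/3,41] -> miss, prune
  N8 x:[41/2,40] y:[35,77] z:[128/3,47] -> miss, prune

order=[0, 2, 11, 14, 13, 9, 24, 21, 8]  |boxes|=9  |leaves|=1  hit=P7

== RESULT ==
1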